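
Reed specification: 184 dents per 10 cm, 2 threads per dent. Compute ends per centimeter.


Formula: EPC = (dents per 10 cm * ends per dent) / 10
Step 1: Total ends per 10 cm = 184 * 2 = 368
Step 2: EPC = 368 / 10 = 36.8 ends/cm

36.8 ends/cm


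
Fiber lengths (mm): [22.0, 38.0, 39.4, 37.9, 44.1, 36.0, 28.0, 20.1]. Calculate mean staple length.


Formula: Mean = sum of lengths / count
Sum = 22.0 + 38.0 + 39.4 + 37.9 + 44.1 + 36.0 + 28.0 + 20.1
Sum = 265.5 mm
Mean = 265.5 / 8 = 33.19 mm

33.19 mm


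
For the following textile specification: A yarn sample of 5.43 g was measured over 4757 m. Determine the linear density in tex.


Formula: Tex = (mass_g / length_m) * 1000
Substituting: Tex = (5.43 / 4757) * 1000
Intermediate: 5.43 / 4757 = 0.00114148 g/m
Tex = 0.00114148 * 1000 = 1.14 tex

1.14 tex


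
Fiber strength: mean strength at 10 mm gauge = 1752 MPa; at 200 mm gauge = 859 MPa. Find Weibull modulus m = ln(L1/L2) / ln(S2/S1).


Formula: m = ln(L1/L2) / ln(S2/S1)
Step 1: ln(L1/L2) = ln(10/200) = -2.99573
Step 2: S2/S1 = 859/1752 = 0.4903
Step 3: ln(S2/S1) = ln(0.4903) = -0.71274
Step 4: m = -2.99573 / -0.71274 = 4.20

4.20 (Weibull m)


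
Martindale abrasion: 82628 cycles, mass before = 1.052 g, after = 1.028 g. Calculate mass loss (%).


Formula: Mass loss% = ((m_before - m_after) / m_before) * 100
Step 1: Mass loss = 1.052 - 1.028 = 0.024 g
Step 2: Ratio = 0.024 / 1.052 = 0.0228137
Step 3: Mass loss% = 0.0228137 * 100 = 2.28137% ≈ 2.28%

2.28%


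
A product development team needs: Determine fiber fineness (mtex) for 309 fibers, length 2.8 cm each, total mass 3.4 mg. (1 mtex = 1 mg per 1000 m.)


Formula: fineness (mtex) = mass (mg) / total length (km) = (mass_mg / total_length_m) * 1000
Step 1: Convert fiber length: 2.8 cm = 0.028 m
Step 2: Total fiber length = 309 * 0.028 = 8.652 m
Step 3: Linear density = 3.4 mg / 8.652 m = 0.3930 mg/m
Step 4: fineness = 0.3930 * 1000 = 393.0 mtex

393.0 mtex


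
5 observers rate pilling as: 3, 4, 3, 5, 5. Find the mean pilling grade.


Formula: Mean = sum / count
Sum = 3 + 4 + 3 + 5 + 5 = 20
Mean = 20 / 5 = 4.0

4.0


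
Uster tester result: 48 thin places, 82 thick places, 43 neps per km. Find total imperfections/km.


Formula: Total = thin places + thick places + neps
Total = 48 + 82 + 43
Total = 173 imperfections/km

173 imperfections/km


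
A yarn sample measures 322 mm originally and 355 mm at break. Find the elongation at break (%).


Formula: Elongation (%) = ((L_break - L0) / L0) * 100
Step 1: Extension = 355 - 322 = 33 mm
Step 2: Elongation = (33 / 322) * 100
Step 3: Elongation = 0.102484 * 100 = 10.2484% ≈ 10.2%

10.2%


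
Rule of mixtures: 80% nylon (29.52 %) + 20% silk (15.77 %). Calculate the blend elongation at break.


Formula: Blend property = (fraction_A * property_A) + (fraction_B * property_B)
Step 1: Contribution A = 80/100 * 29.52 % = 23.616 %
Step 2: Contribution B = 20/100 * 15.77 % = 3.154 %
Step 3: Blend elongation at break = 23.616 + 3.154 = 26.77 %

26.77 %


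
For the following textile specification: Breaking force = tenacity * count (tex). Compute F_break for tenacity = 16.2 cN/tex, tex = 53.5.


Formula: Breaking force = Tenacity * Linear density
F = 16.2 cN/tex * 53.5 tex
F = 866.70 cN

866.70 cN


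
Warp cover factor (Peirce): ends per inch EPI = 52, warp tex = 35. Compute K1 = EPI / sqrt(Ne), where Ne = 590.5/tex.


Formula: K1 = EPI / sqrt(Ne), with Ne = 590.5 / tex_warp
Step 1: Ne = 590.5 / 35 = 16.871
Step 2: sqrt(Ne) = sqrt(16.871) = 4.1074
Step 3: K1 = 52 / 4.1074 = 12.7

12.7


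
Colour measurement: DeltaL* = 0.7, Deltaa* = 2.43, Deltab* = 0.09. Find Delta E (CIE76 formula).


Formula: Delta E = sqrt(dL*^2 + da*^2 + db*^2)
Step 1: dL*^2 = 0.7^2 = 0.49
Step 2: da*^2 = 2.43^2 = 5.9049
Step 3: db*^2 = 0.09^2 = 0.0081
Step 4: Sum = 0.49 + 5.9049 + 0.0081 = 6.403
Step 5: Delta E = sqrt(6.403) = 2.53

2.53 Delta E


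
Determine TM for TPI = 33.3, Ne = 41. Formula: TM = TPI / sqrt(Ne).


Formula: TM = TPI / sqrt(Ne)
Step 1: sqrt(Ne) = sqrt(41) = 6.4031
Step 2: TM = 33.3 / 6.4031 = 5.20

5.20 TM


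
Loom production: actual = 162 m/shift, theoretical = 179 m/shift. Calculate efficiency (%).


Formula: Efficiency% = (Actual output / Theoretical output) * 100
Efficiency% = (162 / 179) * 100
Efficiency% = 0.905028 * 100 = 90.5028% ≈ 90.5%

90.5%


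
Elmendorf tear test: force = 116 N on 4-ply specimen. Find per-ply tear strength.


Formula: Per-ply strength = Total force / Number of plies
Per-ply = 116 N / 4
Per-ply = 29 N

29 N


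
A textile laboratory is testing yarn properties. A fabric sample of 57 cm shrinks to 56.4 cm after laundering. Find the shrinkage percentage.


Formula: Shrinkage% = ((L_before - L_after) / L_before) * 100
Step 1: Shrinkage = 57 - 56.4 = 0.6 cm
Step 2: Shrinkage% = (0.6 / 57) * 100
Step 3: Shrinkage% = 0.010526 * 100 = 1.0526% ≈ 1.1%

1.1%


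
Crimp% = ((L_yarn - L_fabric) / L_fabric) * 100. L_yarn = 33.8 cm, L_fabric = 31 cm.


Formula: Crimp% = ((L_yarn - L_fabric) / L_fabric) * 100
Step 1: Extension = 33.8 - 31 = 2.8 cm
Step 2: Crimp% = (2.8 / 31) * 100
Step 3: Crimp% = 0.090323 * 100 = 9.0323% ≈ 9.0%

9.0%


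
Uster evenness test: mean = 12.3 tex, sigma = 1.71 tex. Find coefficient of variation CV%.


Formula: CV% = (standard deviation / mean) * 100
Step 1: Ratio = 1.71 / 12.3 = 0.139024
Step 2: CV% = 0.139024 * 100 = 13.9024% ≈ 13.9%

13.9%


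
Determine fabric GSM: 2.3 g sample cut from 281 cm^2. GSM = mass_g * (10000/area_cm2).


Formula: GSM = mass_g / area_m2
Step 1: Convert area: 281 cm^2 = 281 / 10000 = 0.0281 m^2
Step 2: GSM = 2.3 g / 0.0281 m^2 = 81.9 g/m^2

81.9 g/m^2


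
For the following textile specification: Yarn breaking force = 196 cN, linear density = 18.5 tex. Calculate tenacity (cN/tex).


Formula: Tenacity = Breaking force / Linear density
Tenacity = 196 cN / 18.5 tex
Tenacity = 10.59 cN/tex

10.59 cN/tex


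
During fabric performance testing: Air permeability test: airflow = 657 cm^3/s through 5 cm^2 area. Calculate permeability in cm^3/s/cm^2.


Formula: Air Permeability = Airflow / Test Area
AP = 657 cm^3/s / 5 cm^2
AP = 131.4 cm^3/s/cm^2

131.4 cm^3/s/cm^2


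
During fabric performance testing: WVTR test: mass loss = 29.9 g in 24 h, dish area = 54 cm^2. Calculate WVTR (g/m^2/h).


Formula: WVTR = mass_loss / (area * time)
Step 1: Convert area: 54 cm^2 = 0.0054 m^2
Step 2: WVTR = 29.9 g / (0.0054 m^2 * 24 h)
Step 3: WVTR = 29.9 / 0.1296 = 230.7 g/m^2/h

230.7 g/m^2/h


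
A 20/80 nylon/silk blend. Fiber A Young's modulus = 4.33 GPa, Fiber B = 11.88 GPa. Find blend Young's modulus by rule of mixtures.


Formula: Blend property = (fraction_A * property_A) + (fraction_B * property_B)
Step 1: Contribution A = 20/100 * 4.33 GPa = 0.866 GPa
Step 2: Contribution B = 80/100 * 11.88 GPa = 9.504 GPa
Step 3: Blend Young's modulus = 0.866 + 9.504 = 10.37 GPa

10.37 GPa


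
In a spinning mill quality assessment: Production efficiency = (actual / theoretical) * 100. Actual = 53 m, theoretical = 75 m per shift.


Formula: Efficiency% = (Actual output / Theoretical output) * 100
Efficiency% = (53 / 75) * 100
Efficiency% = 0.706667 * 100 = 70.6667% ≈ 70.7%

70.7%


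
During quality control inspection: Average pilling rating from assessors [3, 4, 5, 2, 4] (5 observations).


Formula: Mean = sum / count
Sum = 3 + 4 + 5 + 2 + 4 = 18
Mean = 18 / 5 = 3.6

3.6


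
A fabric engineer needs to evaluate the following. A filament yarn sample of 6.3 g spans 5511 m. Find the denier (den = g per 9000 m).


Formula: den = (mass_g / length_m) * 9000
Substituting: den = (6.3 / 5511) * 9000
Intermediate: 6.3 / 5511 = 0.00114317 g/m
den = 0.00114317 * 9000 = 10.3 denier

10.3 denier


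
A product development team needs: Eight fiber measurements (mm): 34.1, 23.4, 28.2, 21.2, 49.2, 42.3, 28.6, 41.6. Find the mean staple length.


Formula: Mean = sum of lengths / count
Sum = 34.1 + 23.4 + 28.2 + 21.2 + 49.2 + 42.3 + 28.6 + 41.6
Sum = 268.6 mm
Mean = 268.6 / 8 = 33.58 mm

33.58 mm


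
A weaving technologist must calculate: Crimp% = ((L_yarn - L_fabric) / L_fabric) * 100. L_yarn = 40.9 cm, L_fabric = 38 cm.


Formula: Crimp% = ((L_yarn - L_fabric) / L_fabric) * 100
Step 1: Extension = 40.9 - 38 = 2.9 cm
Step 2: Crimp% = (2.9 / 38) * 100
Step 3: Crimp% = 0.076316 * 100 = 7.6316% ≈ 7.6%

7.6%


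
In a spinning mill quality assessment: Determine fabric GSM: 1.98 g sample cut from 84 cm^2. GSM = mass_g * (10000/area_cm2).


Formula: GSM = mass_g / area_m2
Step 1: Convert area: 84 cm^2 = 84 / 10000 = 0.0084 m^2
Step 2: GSM = 1.98 g / 0.0084 m^2 = 235.7 g/m^2

235.7 g/m^2


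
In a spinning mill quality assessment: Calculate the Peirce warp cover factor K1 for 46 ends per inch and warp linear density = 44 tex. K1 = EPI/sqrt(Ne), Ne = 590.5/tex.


Formula: K1 = EPI / sqrt(Ne), with Ne = 590.5 / tex_warp
Step 1: Ne = 590.5 / 44 = 13.42
Step 2: sqrt(Ne) = sqrt(13.42) = 3.6633
Step 3: K1 = 46 / 3.6633 = 12.6

12.6


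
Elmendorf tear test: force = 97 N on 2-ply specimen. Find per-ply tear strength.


Formula: Per-ply strength = Total force / Number of plies
Per-ply = 97 N / 2
Per-ply = 48.5 N

48.5 N


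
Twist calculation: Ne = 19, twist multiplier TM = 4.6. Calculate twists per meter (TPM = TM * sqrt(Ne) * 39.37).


Formula: TPM = TM * sqrt(Ne) * 39.37
Step 1: sqrt(Ne) = sqrt(19) = 4.3589
Step 2: TM * sqrt(Ne) = 4.6 * 4.3589 = 20.0509
Step 3: TPM = 20.0509 * 39.37 = 789 twists/m

789 twists/m


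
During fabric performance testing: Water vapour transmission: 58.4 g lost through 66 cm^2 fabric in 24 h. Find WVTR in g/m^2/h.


Formula: WVTR = mass_loss / (area * time)
Step 1: Convert area: 66 cm^2 = 0.0066 m^2
Step 2: WVTR = 58.4 g / (0.0066 m^2 * 24 h)
Step 3: WVTR = 58.4 / 0.1584 = 368.7 g/m^2/h

368.7 g/m^2/h


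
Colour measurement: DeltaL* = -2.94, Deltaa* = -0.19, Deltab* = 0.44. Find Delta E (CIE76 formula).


Formula: Delta E = sqrt(dL*^2 + da*^2 + db*^2)
Step 1: dL*^2 = (-2.94)^2 = 8.6436
Step 2: da*^2 = (-0.19)^2 = 0.0361
Step 3: db*^2 = 0.44^2 = 0.1936
Step 4: Sum = 8.6436 + 0.0361 + 0.1936 = 8.8733
Step 5: Delta E = sqrt(8.8733) = 2.98

2.98 Delta E


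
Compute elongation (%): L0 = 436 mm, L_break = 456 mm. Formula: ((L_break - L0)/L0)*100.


Formula: Elongation (%) = ((L_break - L0) / L0) * 100
Step 1: Extension = 456 - 436 = 20 mm
Step 2: Elongation = (20 / 436) * 100
Step 3: Elongation = 0.045872 * 100 = 4.5872% ≈ 4.6%

4.6%


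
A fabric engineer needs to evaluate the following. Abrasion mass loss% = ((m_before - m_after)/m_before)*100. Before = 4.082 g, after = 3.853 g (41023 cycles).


Formula: Mass loss% = ((m_before - m_after) / m_before) * 100
Step 1: Mass loss = 4.082 - 3.853 = 0.229 g
Step 2: Ratio = 0.229 / 4.082 = 0.0561
Step 3: Mass loss% = 0.0561 * 100 = 5.61%

5.61%


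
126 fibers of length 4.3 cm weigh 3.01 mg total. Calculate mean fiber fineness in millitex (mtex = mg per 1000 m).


Formula: fineness (mtex) = mass (mg) / total length (km) = (mass_mg / total_length_m) * 1000
Step 1: Convert fiber length: 4.3 cm = 0.043 m
Step 2: Total fiber length = 126 * 0.043 = 5.418 m
Step 3: Linear density = 3.01 mg / 5.418 m = 0.5556 mg/m
Step 4: fineness = 0.5556 * 1000 = 555.6 mtex

555.6 mtex


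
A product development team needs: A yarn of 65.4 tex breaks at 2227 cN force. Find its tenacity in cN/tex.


Formula: Tenacity = Breaking force / Linear density
Tenacity = 2227 cN / 65.4 tex
Tenacity = 34.05 cN/tex

34.05 cN/tex


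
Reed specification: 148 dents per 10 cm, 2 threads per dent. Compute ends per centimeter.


Formula: EPC = (dents per 10 cm * ends per dent) / 10
Step 1: Total ends per 10 cm = 148 * 2 = 296
Step 2: EPC = 296 / 10 = 29.6 ends/cm

29.6 ends/cm


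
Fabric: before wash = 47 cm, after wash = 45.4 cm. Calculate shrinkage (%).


Formula: Shrinkage% = ((L_before - L_after) / L_before) * 100
Step 1: Shrinkage = 47 - 45.4 = 1.6 cm
Step 2: Shrinkage% = (1.6 / 47) * 100
Step 3: Shrinkage% = 0.034043 * 100 = 3.4043% ≈ 3.4%

3.4%


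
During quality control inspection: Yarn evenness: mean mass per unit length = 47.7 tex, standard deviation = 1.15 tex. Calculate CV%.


Formula: CV% = (standard deviation / mean) * 100
Step 1: Ratio = 1.15 / 47.7 = 0.024109
Step 2: CV% = 0.024109 * 100 = 2.4109% ≈ 2.4%

2.4%


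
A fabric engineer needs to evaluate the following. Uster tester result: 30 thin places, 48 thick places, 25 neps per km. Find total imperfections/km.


Formula: Total = thin places + thick places + neps
Total = 30 + 48 + 25
Total = 103 imperfections/km

103 imperfections/km


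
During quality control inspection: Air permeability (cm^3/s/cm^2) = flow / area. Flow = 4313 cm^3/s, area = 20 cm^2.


Formula: Air Permeability = Airflow / Test Area
AP = 4313 cm^3/s / 20 cm^2
AP = 215.7 cm^3/s/cm^2

215.7 cm^3/s/cm^2


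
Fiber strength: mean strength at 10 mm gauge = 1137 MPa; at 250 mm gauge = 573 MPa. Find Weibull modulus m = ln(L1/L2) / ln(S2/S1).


Formula: m = ln(L1/L2) / ln(S2/S1)
Step 1: ln(L1/L2) = ln(10/250) = -3.21888
Step 2: S2/S1 = 573/1137 = 0.50396
Step 3: ln(S2/S1) = ln(0.50396) = -0.68526
Step 4: m = -3.21888 / -0.68526 = 4.70

4.70 (Weibull m)


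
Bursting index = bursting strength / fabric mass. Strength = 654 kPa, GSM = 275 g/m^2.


Formula: Bursting Index = Bursting Strength / Fabric GSM
BI = 654 kPa / 275 g/m^2
BI = 2.378 kPa/(g/m^2)

2.378 kPa/(g/m^2)


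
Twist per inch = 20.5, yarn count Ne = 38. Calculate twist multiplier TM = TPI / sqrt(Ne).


Formula: TM = TPI / sqrt(Ne)
Step 1: sqrt(Ne) = sqrt(38) = 6.1644
Step 2: TM = 20.5 / 6.1644 = 3.33

3.33 TM


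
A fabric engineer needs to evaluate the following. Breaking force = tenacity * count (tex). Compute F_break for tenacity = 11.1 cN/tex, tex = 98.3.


Formula: Breaking force = Tenacity * Linear density
F = 11.1 cN/tex * 98.3 tex
F = 1091.13 cN

1091.13 cN


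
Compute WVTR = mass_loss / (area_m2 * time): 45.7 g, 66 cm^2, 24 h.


Formula: WVTR = mass_loss / (area * time)
Step 1: Convert area: 66 cm^2 = 0.0066 m^2
Step 2: WVTR = 45.7 g / (0.0066 m^2 * 24 h)
Step 3: WVTR = 45.7 / 0.1584 = 288.5 g/m^2/h

288.5 g/m^2/h


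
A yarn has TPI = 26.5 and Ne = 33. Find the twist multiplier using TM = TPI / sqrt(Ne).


Formula: TM = TPI / sqrt(Ne)
Step 1: sqrt(Ne) = sqrt(33) = 5.7446
Step 2: TM = 26.5 / 5.7446 = 4.61

4.61 TM


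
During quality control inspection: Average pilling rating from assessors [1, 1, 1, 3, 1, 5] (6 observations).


Formula: Mean = sum / count
Sum = 1 + 1 + 1 + 3 + 1 + 5 = 12
Mean = 12 / 6 = 2.0

2.0


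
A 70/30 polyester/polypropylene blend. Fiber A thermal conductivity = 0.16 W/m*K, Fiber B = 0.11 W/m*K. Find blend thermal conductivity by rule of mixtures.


Formula: Blend property = (fraction_A * property_A) + (fraction_B * property_B)
Step 1: Contribution A = 70/100 * 0.16 W/m*K = 0.112 W/m*K
Step 2: Contribution B = 30/100 * 0.11 W/m*K = 0.033 W/m*K
Step 3: Blend thermal conductivity = 0.112 + 0.033 = 0.145 W/m*K

0.145 W/m*K


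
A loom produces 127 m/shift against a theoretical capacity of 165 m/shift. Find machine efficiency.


Formula: Efficiency% = (Actual output / Theoretical output) * 100
Efficiency% = (127 / 165) * 100
Efficiency% = 0.769697 * 100 = 76.9697% ≈ 77.0%

77.0%


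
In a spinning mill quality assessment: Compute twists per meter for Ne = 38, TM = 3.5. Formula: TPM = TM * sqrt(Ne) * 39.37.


Formula: TPM = TM * sqrt(Ne) * 39.37
Step 1: sqrt(Ne) = sqrt(38) = 6.1644
Step 2: TM * sqrt(Ne) = 3.5 * 6.1644 = 21.5754
Step 3: TPM = 21.5754 * 39.37 = 849 twists/m

849 twists/m


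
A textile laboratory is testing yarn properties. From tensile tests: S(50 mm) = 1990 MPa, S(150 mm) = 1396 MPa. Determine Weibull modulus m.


Formula: m = ln(L1/L2) / ln(S2/S1)
Step 1: ln(L1/L2) = ln(50/150) = -1.09861
Step 2: S2/S1 = 1396/1990 = 0.70151
Step 3: ln(S2/S1) = ln(0.70151) = -0.35452
Step 4: m = -1.09861 / -0.35452 = 3.10

3.10 (Weibull m)


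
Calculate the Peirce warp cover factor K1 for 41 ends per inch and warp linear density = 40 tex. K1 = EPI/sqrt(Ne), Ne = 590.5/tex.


Formula: K1 = EPI / sqrt(Ne), with Ne = 590.5 / tex_warp
Step 1: Ne = 590.5 / 40 = 14.763
Step 2: sqrt(Ne) = sqrt(14.763) = 3.8423
Step 3: K1 = 41 / 3.8423 = 10.7

10.7


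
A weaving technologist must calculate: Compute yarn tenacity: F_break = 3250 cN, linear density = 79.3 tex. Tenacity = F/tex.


Formula: Tenacity = Breaking force / Linear density
Tenacity = 3250 cN / 79.3 tex
Tenacity = 40.98 cN/tex

40.98 cN/tex


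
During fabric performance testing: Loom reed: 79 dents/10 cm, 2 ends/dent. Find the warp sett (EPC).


Formula: EPC = (dents per 10 cm * ends per dent) / 10
Step 1: Total ends per 10 cm = 79 * 2 = 158
Step 2: EPC = 158 / 10 = 15.8 ends/cm

15.8 ends/cm


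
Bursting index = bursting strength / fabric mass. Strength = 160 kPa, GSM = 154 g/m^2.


Formula: Bursting Index = Bursting Strength / Fabric GSM
BI = 160 kPa / 154 g/m^2
BI = 1.039 kPa/(g/m^2)

1.039 kPa/(g/m^2)


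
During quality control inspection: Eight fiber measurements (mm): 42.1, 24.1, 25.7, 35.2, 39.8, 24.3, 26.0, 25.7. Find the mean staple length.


Formula: Mean = sum of lengths / count
Sum = 42.1 + 24.1 + 25.7 + 35.2 + 39.8 + 24.3 + 26.0 + 25.7
Sum = 242.9 mm
Mean = 242.9 / 8 = 30.36 mm

30.36 mm


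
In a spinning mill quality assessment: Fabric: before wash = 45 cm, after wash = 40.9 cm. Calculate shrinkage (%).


Formula: Shrinkage% = ((L_before - L_after) / L_before) * 100
Step 1: Shrinkage = 45 - 40.9 = 4.1 cm
Step 2: Shrinkage% = (4.1 / 45) * 100
Step 3: Shrinkage% = 0.091111 * 100 = 9.1111% ≈ 9.1%

9.1%


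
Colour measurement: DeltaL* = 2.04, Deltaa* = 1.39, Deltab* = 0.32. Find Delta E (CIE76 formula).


Formula: Delta E = sqrt(dL*^2 + da*^2 + db*^2)
Step 1: dL*^2 = 2.04^2 = 4.1616
Step 2: da*^2 = 1.39^2 = 1.9321
Step 3: db*^2 = 0.32^2 = 0.1024
Step 4: Sum = 4.1616 + 1.9321 + 0.1024 = 6.1961
Step 5: Delta E = sqrt(6.1961) = 2.49

2.49 Delta E


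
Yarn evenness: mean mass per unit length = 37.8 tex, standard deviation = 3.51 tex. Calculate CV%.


Formula: CV% = (standard deviation / mean) * 100
Step 1: Ratio = 3.51 / 37.8 = 0.092857
Step 2: CV% = 0.092857 * 100 = 9.2857% ≈ 9.3%

9.3%


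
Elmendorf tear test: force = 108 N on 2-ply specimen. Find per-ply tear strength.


Formula: Per-ply strength = Total force / Number of plies
Per-ply = 108 N / 2
Per-ply = 54 N

54 N


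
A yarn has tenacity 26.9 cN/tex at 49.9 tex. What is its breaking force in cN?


Formula: Breaking force = Tenacity * Linear density
F = 26.9 cN/tex * 49.9 tex
F = 1342.31 cN

1342.31 cN


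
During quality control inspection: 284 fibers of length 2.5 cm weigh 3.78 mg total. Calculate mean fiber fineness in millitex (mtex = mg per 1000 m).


Formula: fineness (mtex) = mass (mg) / total length (km) = (mass_mg / total_length_m) * 1000
Step 1: Convert fiber length: 2.5 cm = 0.025 m
Step 2: Total fiber length = 284 * 0.025 = 7.1 m
Step 3: Linear density = 3.78 mg / 7.1 m = 0.5324 mg/m
Step 4: fineness = 0.5324 * 1000 = 532.4 mtex

532.4 mtex


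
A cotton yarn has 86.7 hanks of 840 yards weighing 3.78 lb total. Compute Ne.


Formula: Ne = hanks / mass_lb
Substituting: Ne = 86.7 / 3.78
Ne = 22.9

22.9 Ne


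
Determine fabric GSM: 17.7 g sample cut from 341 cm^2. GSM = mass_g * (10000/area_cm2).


Formula: GSM = mass_g / area_m2
Step 1: Convert area: 341 cm^2 = 341 / 10000 = 0.0341 m^2
Step 2: GSM = 17.7 g / 0.0341 m^2 = 519.1 g/m^2

519.1 g/m^2


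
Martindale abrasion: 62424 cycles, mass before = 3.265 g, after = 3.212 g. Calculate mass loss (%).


Formula: Mass loss% = ((m_before - m_after) / m_before) * 100
Step 1: Mass loss = 3.265 - 3.212 = 0.053 g
Step 2: Ratio = 0.053 / 3.265 = 0.0162328
Step 3: Mass loss% = 0.0162328 * 100 = 1.62328% ≈ 1.62%

1.62%


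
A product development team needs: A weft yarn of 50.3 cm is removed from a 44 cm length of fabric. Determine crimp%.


Formula: Crimp% = ((L_yarn - L_fabric) / L_fabric) * 100
Step 1: Extension = 50.3 - 44 = 6.3 cm
Step 2: Crimp% = (6.3 / 44) * 100
Step 3: Crimp% = 0.143182 * 100 = 14.3182% ≈ 14.3%

14.3%


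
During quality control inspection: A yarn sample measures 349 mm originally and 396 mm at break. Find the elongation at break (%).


Formula: Elongation (%) = ((L_break - L0) / L0) * 100
Step 1: Extension = 396 - 349 = 47 mm
Step 2: Elongation = (47 / 349) * 100
Step 3: Elongation = 0.13467 * 100 = 13.467% ≈ 13.5%

13.5%


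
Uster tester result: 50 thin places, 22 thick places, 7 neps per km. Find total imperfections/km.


Formula: Total = thin places + thick places + neps
Total = 50 + 22 + 7
Total = 79 imperfections/km

79 imperfections/km


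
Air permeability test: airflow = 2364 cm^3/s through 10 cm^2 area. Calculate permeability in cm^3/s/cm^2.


Formula: Air Permeability = Airflow / Test Area
AP = 2364 cm^3/s / 10 cm^2
AP = 236.4 cm^3/s/cm^2

236.4 cm^3/s/cm^2


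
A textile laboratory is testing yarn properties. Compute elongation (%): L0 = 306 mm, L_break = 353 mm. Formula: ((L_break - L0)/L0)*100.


Formula: Elongation (%) = ((L_break - L0) / L0) * 100
Step 1: Extension = 353 - 306 = 47 mm
Step 2: Elongation = (47 / 306) * 100
Step 3: Elongation = 0.153595 * 100 = 15.3595% ≈ 15.4%

15.4%


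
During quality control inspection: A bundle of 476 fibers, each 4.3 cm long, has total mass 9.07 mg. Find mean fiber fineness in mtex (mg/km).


Formula: fineness (mtex) = mass (mg) / total length (km) = (mass_mg / total_length_m) * 1000
Step 1: Convert fiber length: 4.3 cm = 0.043 m
Step 2: Total fiber length = 476 * 0.043 = 20.468 m
Step 3: Linear density = 9.07 mg / 20.468 m = 0.4431 mg/m
Step 4: fineness = 0.4431 * 1000 = 443.1 mtex

443.1 mtex


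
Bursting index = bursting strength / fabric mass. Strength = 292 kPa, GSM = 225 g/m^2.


Formula: Bursting Index = Bursting Strength / Fabric GSM
BI = 292 kPa / 225 g/m^2
BI = 1.298 kPa/(g/m^2)

1.298 kPa/(g/m^2)


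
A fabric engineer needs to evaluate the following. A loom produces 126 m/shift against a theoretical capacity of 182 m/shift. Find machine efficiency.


Formula: Efficiency% = (Actual output / Theoretical output) * 100
Efficiency% = (126 / 182) * 100
Efficiency% = 0.692308 * 100 = 69.2308% ≈ 69.2%

69.2%


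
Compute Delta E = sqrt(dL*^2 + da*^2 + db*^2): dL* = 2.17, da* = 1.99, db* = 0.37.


Formula: Delta E = sqrt(dL*^2 + da*^2 + db*^2)
Step 1: dL*^2 = 2.17^2 = 4.7089
Step 2: da*^2 = 1.99^2 = 3.9601
Step 3: db*^2 = 0.37^2 = 0.1369
Step 4: Sum = 4.7089 + 3.9601 + 0.1369 = 8.8059
Step 5: Delta E = sqrt(8.8059) = 2.97

2.97 Delta E


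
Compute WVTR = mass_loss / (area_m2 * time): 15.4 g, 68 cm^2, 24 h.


Formula: WVTR = mass_loss / (area * time)
Step 1: Convert area: 68 cm^2 = 0.0068 m^2
Step 2: WVTR = 15.4 g / (0.0068 m^2 * 24 h)
Step 3: WVTR = 15.4 / 0.1632 = 94.4 g/m^2/h

94.4 g/m^2/h


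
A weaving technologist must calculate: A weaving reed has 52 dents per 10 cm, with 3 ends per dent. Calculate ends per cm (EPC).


Formula: EPC = (dents per 10 cm * ends per dent) / 10
Step 1: Total ends per 10 cm = 52 * 3 = 156
Step 2: EPC = 156 / 10 = 15.6 ends/cm

15.6 ends/cm


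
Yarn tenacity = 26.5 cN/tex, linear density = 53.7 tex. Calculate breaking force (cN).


Formula: Breaking force = Tenacity * Linear density
F = 26.5 cN/tex * 53.7 tex
F = 1423.05 cN

1423.05 cN


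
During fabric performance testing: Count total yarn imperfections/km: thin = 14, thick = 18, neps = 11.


Formula: Total = thin places + thick places + neps
Total = 14 + 18 + 11
Total = 43 imperfections/km

43 imperfections/km


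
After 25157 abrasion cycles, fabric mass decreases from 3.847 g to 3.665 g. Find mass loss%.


Formula: Mass loss% = ((m_before - m_after) / m_before) * 100
Step 1: Mass loss = 3.847 - 3.665 = 0.182 g
Step 2: Ratio = 0.182 / 3.847 = 0.0473096
Step 3: Mass loss% = 0.0473096 * 100 = 4.73096% ≈ 4.73%

4.73%


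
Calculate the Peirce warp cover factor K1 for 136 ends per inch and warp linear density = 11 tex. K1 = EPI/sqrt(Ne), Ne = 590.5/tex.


Formula: K1 = EPI / sqrt(Ne), with Ne = 590.5 / tex_warp
Step 1: Ne = 590.5 / 11 = 53.682
Step 2: sqrt(Ne) = sqrt(53.682) = 7.3268
Step 3: K1 = 136 / 7.3268 = 18.6

18.6


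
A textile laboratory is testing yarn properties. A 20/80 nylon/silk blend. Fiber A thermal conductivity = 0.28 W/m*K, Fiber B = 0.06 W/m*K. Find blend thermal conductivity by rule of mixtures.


Formula: Blend property = (fraction_A * property_A) + (fraction_B * property_B)
Step 1: Contribution A = 20/100 * 0.28 W/m*K = 0.056 W/m*K
Step 2: Contribution B = 80/100 * 0.06 W/m*K = 0.048 W/m*K
Step 3: Blend thermal conductivity = 0.056 + 0.048 = 0.104 W/m*K

0.104 W/m*K


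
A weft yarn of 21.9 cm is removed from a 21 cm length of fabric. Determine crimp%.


Formula: Crimp% = ((L_yarn - L_fabric) / L_fabric) * 100
Step 1: Extension = 21.9 - 21 = 0.9 cm
Step 2: Crimp% = (0.9 / 21) * 100
Step 3: Crimp% = 0.042857 * 100 = 4.2857% ≈ 4.3%

4.3%


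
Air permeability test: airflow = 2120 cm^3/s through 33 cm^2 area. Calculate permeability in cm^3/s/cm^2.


Formula: Air Permeability = Airflow / Test Area
AP = 2120 cm^3/s / 33 cm^2
AP = 64.2 cm^3/s/cm^2

64.2 cm^3/s/cm^2


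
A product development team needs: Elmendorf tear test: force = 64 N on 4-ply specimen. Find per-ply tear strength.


Formula: Per-ply strength = Total force / Number of plies
Per-ply = 64 N / 4
Per-ply = 16 N

16 N


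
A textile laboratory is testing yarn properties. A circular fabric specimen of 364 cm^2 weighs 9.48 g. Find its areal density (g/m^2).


Formula: GSM = mass_g / area_m2
Step 1: Convert area: 364 cm^2 = 364 / 10000 = 0.0364 m^2
Step 2: GSM = 9.48 g / 0.0364 m^2 = 260.4 g/m^2

260.4 g/m^2


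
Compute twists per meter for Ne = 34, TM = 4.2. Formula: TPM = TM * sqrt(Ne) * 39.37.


Formula: TPM = TM * sqrt(Ne) * 39.37
Step 1: sqrt(Ne) = sqrt(34) = 5.831
Step 2: TM * sqrt(Ne) = 4.2 * 5.831 = 24.4902
Step 3: TPM = 24.4902 * 39.37 = 964 twists/m

964 twists/m


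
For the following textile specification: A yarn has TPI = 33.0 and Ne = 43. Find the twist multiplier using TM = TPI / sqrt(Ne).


Formula: TM = TPI / sqrt(Ne)
Step 1: sqrt(Ne) = sqrt(43) = 6.5574
Step 2: TM = 33.0 / 6.5574 = 5.03

5.03 TM


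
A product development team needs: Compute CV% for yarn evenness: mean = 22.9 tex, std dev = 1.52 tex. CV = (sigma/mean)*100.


Formula: CV% = (standard deviation / mean) * 100
Step 1: Ratio = 1.52 / 22.9 = 0.066376
Step 2: CV% = 0.066376 * 100 = 6.6376% ≈ 6.6%

6.6%


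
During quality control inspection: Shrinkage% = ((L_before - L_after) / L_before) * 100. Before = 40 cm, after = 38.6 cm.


Formula: Shrinkage% = ((L_before - L_after) / L_before) * 100
Step 1: Shrinkage = 40 - 38.6 = 1.4 cm
Step 2: Shrinkage% = (1.4 / 40) * 100
Step 3: Shrinkage% = 0.035 * 100 = 3.5%

3.5%


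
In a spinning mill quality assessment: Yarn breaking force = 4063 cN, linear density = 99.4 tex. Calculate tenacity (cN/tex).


Formula: Tenacity = Breaking force / Linear density
Tenacity = 4063 cN / 99.4 tex
Tenacity = 40.88 cN/tex

40.88 cN/tex


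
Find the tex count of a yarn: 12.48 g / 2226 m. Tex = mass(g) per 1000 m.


Formula: Tex = (mass_g / length_m) * 1000
Substituting: Tex = (12.48 / 2226) * 1000
Intermediate: 12.48 / 2226 = 0.00560647 g/m
Tex = 0.00560647 * 1000 = 5.61 tex

5.61 tex


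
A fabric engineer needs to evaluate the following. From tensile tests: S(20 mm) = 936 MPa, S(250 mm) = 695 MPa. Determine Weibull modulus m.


Formula: m = ln(L1/L2) / ln(S2/S1)
Step 1: ln(L1/L2) = ln(20/250) = -2.52573
Step 2: S2/S1 = 695/936 = 0.74252
Step 3: ln(S2/S1) = ln(0.74252) = -0.29771
Step 4: m = -2.52573 / -0.29771 = 8.48

8.48 (Weibull m)


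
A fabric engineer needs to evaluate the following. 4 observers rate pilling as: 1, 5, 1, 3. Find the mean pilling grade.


Formula: Mean = sum / count
Sum = 1 + 5 + 1 + 3 = 10
Mean = 10 / 4 = 2.5

2.5


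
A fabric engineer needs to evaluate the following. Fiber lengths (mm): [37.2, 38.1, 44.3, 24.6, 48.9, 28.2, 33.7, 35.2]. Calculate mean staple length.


Formula: Mean = sum of lengths / count
Sum = 37.2 + 38.1 + 44.3 + 24.6 + 48.9 + 28.2 + 33.7 + 35.2
Sum = 290.2 mm
Mean = 290.2 / 8 = 36.28 mm

36.28 mm


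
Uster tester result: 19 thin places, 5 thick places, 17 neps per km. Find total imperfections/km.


Formula: Total = thin places + thick places + neps
Total = 19 + 5 + 17
Total = 41 imperfections/km

41 imperfections/km


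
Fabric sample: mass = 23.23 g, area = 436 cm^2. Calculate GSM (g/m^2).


Formula: GSM = mass_g / area_m2
Step 1: Convert area: 436 cm^2 = 436 / 10000 = 0.0436 m^2
Step 2: GSM = 23.23 g / 0.0436 m^2 = 532.8 g/m^2

532.8 g/m^2


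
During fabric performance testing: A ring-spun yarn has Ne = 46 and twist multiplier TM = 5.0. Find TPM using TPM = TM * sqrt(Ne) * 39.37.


Formula: TPM = TM * sqrt(Ne) * 39.37
Step 1: sqrt(Ne) = sqrt(46) = 6.7823
Step 2: TM * sqrt(Ne) = 5.0 * 6.7823 = 33.9115
Step 3: TPM = 33.9115 * 39.37 = 1335 twists/m

1335 twists/m


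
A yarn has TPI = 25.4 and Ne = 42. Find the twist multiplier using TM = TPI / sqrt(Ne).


Formula: TM = TPI / sqrt(Ne)
Step 1: sqrt(Ne) = sqrt(42) = 6.4807
Step 2: TM = 25.4 / 6.4807 = 3.92

3.92 TM


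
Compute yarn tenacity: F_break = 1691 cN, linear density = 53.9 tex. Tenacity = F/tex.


Formula: Tenacity = Breaking force / Linear density
Tenacity = 1691 cN / 53.9 tex
Tenacity = 31.37 cN/tex

31.37 cN/tex


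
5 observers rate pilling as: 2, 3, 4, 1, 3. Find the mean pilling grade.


Formula: Mean = sum / count
Sum = 2 + 3 + 4 + 1 + 3 = 13
Mean = 13 / 5 = 2.6

2.6


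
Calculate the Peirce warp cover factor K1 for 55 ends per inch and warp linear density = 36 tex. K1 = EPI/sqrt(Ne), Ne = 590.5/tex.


Formula: K1 = EPI / sqrt(Ne), with Ne = 590.5 / tex_warp
Step 1: Ne = 590.5 / 36 = 16.403
Step 2: sqrt(Ne) = sqrt(16.403) = 4.0501
Step 3: K1 = 55 / 4.0501 = 13.6

13.6


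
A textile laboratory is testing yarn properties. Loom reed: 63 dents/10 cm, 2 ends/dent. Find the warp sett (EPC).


Formula: EPC = (dents per 10 cm * ends per dent) / 10
Step 1: Total ends per 10 cm = 63 * 2 = 126
Step 2: EPC = 126 / 10 = 12.6 ends/cm

12.6 ends/cm


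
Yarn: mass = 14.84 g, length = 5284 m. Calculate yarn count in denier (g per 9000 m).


Formula: den = (mass_g / length_m) * 9000
Substituting: den = (14.84 / 5284) * 9000
Intermediate: 14.84 / 5284 = 0.00280848 g/m
den = 0.00280848 * 9000 = 25.3 denier

25.3 denier


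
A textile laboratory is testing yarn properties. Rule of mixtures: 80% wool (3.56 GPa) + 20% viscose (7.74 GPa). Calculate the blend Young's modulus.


Formula: Blend property = (fraction_A * property_A) + (fraction_B * property_B)
Step 1: Contribution A = 80/100 * 3.56 GPa = 2.848 GPa
Step 2: Contribution B = 20/100 * 7.74 GPa = 1.548 GPa
Step 3: Blend Young's modulus = 2.848 + 1.548 = 4.396 GPa

4.396 GPa


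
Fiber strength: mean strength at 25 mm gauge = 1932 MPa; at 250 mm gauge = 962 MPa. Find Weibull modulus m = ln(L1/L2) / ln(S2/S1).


Formula: m = ln(L1/L2) / ln(S2/S1)
Step 1: ln(L1/L2) = ln(25/250) = -2.30259
Step 2: S2/S1 = 962/1932 = 0.49793
Step 3: ln(S2/S1) = ln(0.49793) = -0.69730
Step 4: m = -2.30259 / -0.69730 = 3.30

3.30 (Weibull m)


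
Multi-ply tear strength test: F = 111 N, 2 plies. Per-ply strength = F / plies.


Formula: Per-ply strength = Total force / Number of plies
Per-ply = 111 N / 2
Per-ply = 55.5 N

55.5 N


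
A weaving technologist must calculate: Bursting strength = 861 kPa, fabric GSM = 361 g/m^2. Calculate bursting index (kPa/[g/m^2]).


Formula: Bursting Index = Bursting Strength / Fabric GSM
BI = 861 kPa / 361 g/m^2
BI = 2.385 kPa/(g/m^2)

2.385 kPa/(g/m^2)


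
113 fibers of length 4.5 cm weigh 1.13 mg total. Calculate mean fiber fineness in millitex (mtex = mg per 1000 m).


Formula: fineness (mtex) = mass (mg) / total length (km) = (mass_mg / total_length_m) * 1000
Step 1: Convert fiber length: 4.5 cm = 0.045 m
Step 2: Total fiber length = 113 * 0.045 = 5.085 m
Step 3: Linear density = 1.13 mg / 5.085 m = 0.2222 mg/m
Step 4: fineness = 0.2222 * 1000 = 222.2 mtex

222.2 mtex


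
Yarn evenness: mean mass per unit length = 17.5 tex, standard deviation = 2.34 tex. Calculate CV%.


Formula: CV% = (standard deviation / mean) * 100
Step 1: Ratio = 2.34 / 17.5 = 0.133714
Step 2: CV% = 0.133714 * 100 = 13.3714% ≈ 13.4%

13.4%


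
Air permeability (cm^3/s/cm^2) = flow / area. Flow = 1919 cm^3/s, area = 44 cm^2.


Formula: Air Permeability = Airflow / Test Area
AP = 1919 cm^3/s / 44 cm^2
AP = 43.6 cm^3/s/cm^2

43.6 cm^3/s/cm^2


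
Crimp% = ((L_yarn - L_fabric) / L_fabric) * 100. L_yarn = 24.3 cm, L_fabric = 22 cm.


Formula: Crimp% = ((L_yarn - L_fabric) / L_fabric) * 100
Step 1: Extension = 24.3 - 22 = 2.3 cm
Step 2: Crimp% = (2.3 / 22) * 100
Step 3: Crimp% = 0.104545 * 100 = 10.4545% ≈ 10.5%

10.5%


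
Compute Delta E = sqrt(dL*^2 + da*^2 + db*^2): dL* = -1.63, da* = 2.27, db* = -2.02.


Formula: Delta E = sqrt(dL*^2 + da*^2 + db*^2)
Step 1: dL*^2 = (-1.63)^2 = 2.6569
Step 2: da*^2 = 2.27^2 = 5.1529
Step 3: db*^2 = (-2.02)^2 = 4.0804
Step 4: Sum = 2.6569 + 5.1529 + 4.0804 = 11.8902
Step 5: Delta E = sqrt(11.8902) = 3.45

3.45 Delta E


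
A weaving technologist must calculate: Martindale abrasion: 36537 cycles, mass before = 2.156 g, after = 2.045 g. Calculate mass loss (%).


Formula: Mass loss% = ((m_before - m_after) / m_before) * 100
Step 1: Mass loss = 2.156 - 2.045 = 0.111 g
Step 2: Ratio = 0.111 / 2.156 = 0.0514842
Step 3: Mass loss% = 0.0514842 * 100 = 5.14842% ≈ 5.15%

5.15%


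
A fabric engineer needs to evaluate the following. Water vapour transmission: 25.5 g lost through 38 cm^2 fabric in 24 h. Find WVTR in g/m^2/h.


Formula: WVTR = mass_loss / (area * time)
Step 1: Convert area: 38 cm^2 = 0.0038 m^2
Step 2: WVTR = 25.5 g / (0.0038 m^2 * 24 h)
Step 3: WVTR = 25.5 / 0.0912 = 279.6 g/m^2/h

279.6 g/m^2/h


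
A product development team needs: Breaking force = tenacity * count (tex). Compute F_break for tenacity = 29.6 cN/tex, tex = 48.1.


Formula: Breaking force = Tenacity * Linear density
F = 29.6 cN/tex * 48.1 tex
F = 1423.76 cN

1423.76 cN


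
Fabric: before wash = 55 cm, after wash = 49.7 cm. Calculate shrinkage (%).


Formula: Shrinkage% = ((L_before - L_after) / L_before) * 100
Step 1: Shrinkage = 55 - 49.7 = 5.3 cm
Step 2: Shrinkage% = (5.3 / 55) * 100
Step 3: Shrinkage% = 0.096364 * 100 = 9.6364% ≈ 9.6%

9.6%


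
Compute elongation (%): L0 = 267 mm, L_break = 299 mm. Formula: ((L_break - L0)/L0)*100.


Formula: Elongation (%) = ((L_break - L0) / L0) * 100
Step 1: Extension = 299 - 267 = 32 mm
Step 2: Elongation = (32 / 267) * 100
Step 3: Elongation = 0.11985 * 100 = 11.985% ≈ 12.0%

12.0%


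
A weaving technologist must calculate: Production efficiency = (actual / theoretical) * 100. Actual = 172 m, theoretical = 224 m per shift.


Formula: Efficiency% = (Actual output / Theoretical output) * 100
Efficiency% = (172 / 224) * 100
Efficiency% = 0.767857 * 100 = 76.7857% ≈ 76.8%

76.8%


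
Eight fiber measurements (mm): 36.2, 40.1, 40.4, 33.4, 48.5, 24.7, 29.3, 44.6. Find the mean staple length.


Formula: Mean = sum of lengths / count
Sum = 36.2 + 40.1 + 40.4 + 33.4 + 48.5 + 24.7 + 29.3 + 44.6
Sum = 297.2 mm
Mean = 297.2 / 8 = 37.15 mm

37.15 mm


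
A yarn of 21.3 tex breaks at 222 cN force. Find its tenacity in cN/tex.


Formula: Tenacity = Breaking force / Linear density
Tenacity = 222 cN / 21.3 tex
Tenacity = 10.42 cN/tex

10.42 cN/tex


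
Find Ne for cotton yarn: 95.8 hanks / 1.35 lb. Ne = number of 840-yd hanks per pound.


Formula: Ne = hanks / mass_lb
Substituting: Ne = 95.8 / 1.35
Ne = 71.0

71.0 Ne


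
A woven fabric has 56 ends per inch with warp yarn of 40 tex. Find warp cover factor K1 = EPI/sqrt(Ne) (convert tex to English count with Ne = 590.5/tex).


Formula: K1 = EPI / sqrt(Ne), with Ne = 590.5 / tex_warp
Step 1: Ne = 590.5 / 40 = 14.763
Step 2: sqrt(Ne) = sqrt(14.763) = 3.8423
Step 3: K1 = 56 / 3.8423 = 14.6

14.6


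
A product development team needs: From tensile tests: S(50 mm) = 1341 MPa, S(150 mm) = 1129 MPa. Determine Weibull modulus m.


Formula: m = ln(L1/L2) / ln(S2/S1)
Step 1: ln(L1/L2) = ln(50/150) = -1.09861
Step 2: S2/S1 = 1129/1341 = 0.84191
Step 3: ln(S2/S1) = ln(0.84191) = -0.17208
Step 4: m = -1.09861 / -0.17208 = 6.38

6.38 (Weibull m)


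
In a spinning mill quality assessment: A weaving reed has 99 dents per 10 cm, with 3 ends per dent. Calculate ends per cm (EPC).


Formula: EPC = (dents per 10 cm * ends per dent) / 10
Step 1: Total ends per 10 cm = 99 * 3 = 297
Step 2: EPC = 297 / 10 = 29.7 ends/cm

29.7 ends/cm


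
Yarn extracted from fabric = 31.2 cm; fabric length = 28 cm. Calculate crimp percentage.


Formula: Crimp% = ((L_yarn - L_fabric) / L_fabric) * 100
Step 1: Extension = 31.2 - 28 = 3.2 cm
Step 2: Crimp% = (3.2 / 28) * 100
Step 3: Crimp% = 0.114286 * 100 = 11.4286% ≈ 11.4%

11.4%


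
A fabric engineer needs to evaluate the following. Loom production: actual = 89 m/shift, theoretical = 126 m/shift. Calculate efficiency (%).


Formula: Efficiency% = (Actual output / Theoretical output) * 100
Efficiency% = (89 / 126) * 100
Efficiency% = 0.706349 * 100 = 70.6349% ≈ 70.6%

70.6%


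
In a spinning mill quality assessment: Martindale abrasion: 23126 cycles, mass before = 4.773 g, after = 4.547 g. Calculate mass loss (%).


Formula: Mass loss% = ((m_before - m_after) / m_before) * 100
Step 1: Mass loss = 4.773 - 4.547 = 0.226 g
Step 2: Ratio = 0.226 / 4.773 = 0.0473497
Step 3: Mass loss% = 0.0473497 * 100 = 4.73497% ≈ 4.73%

4.73%


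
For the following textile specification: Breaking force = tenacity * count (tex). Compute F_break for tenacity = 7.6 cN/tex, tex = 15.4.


Formula: Breaking force = Tenacity * Linear density
F = 7.6 cN/tex * 15.4 tex
F = 117.04 cN

117.04 cN


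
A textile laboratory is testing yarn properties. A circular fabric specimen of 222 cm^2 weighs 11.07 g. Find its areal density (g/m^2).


Formula: GSM = mass_g / area_m2
Step 1: Convert area: 222 cm^2 = 222 / 10000 = 0.0222 m^2
Step 2: GSM = 11.07 g / 0.0222 m^2 = 498.6 g/m^2

498.6 g/m^2


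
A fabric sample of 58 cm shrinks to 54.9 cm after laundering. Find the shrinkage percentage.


Formula: Shrinkage% = ((L_before - L_after) / L_before) * 100
Step 1: Shrinkage = 58 - 54.9 = 3.1 cm
Step 2: Shrinkage% = (3.1 / 58) * 100
Step 3: Shrinkage% = 0.053448 * 100 = 5.3448% ≈ 5.3%

5.3%


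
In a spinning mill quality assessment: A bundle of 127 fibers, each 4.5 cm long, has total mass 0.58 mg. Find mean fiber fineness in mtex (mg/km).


Formula: fineness (mtex) = mass (mg) / total length (km) = (mass_mg / total_length_m) * 1000
Step 1: Convert fiber length: 4.5 cm = 0.045 m
Step 2: Total fiber length = 127 * 0.045 = 5.715 m
Step 3: Linear density = 0.58 mg / 5.715 m = 0.1015 mg/m
Step 4: fineness = 0.1015 * 1000 = 101.5 mtex

101.5 mtex


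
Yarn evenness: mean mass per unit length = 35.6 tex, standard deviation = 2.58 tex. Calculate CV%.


Formula: CV% = (standard deviation / mean) * 100
Step 1: Ratio = 2.58 / 35.6 = 0.072472
Step 2: CV% = 0.072472 * 100 = 7.2472% ≈ 7.2%

7.2%


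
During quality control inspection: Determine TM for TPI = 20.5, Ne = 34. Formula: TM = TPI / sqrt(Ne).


Formula: TM = TPI / sqrt(Ne)
Step 1: sqrt(Ne) = sqrt(34) = 5.831
Step 2: TM = 20.5 / 5.831 = 3.52

3.52 TM


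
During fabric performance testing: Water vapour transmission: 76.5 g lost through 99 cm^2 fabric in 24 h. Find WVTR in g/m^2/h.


Formula: WVTR = mass_loss / (area * time)
Step 1: Convert area: 99 cm^2 = 0.0099 m^2
Step 2: WVTR = 76.5 g / (0.0099 m^2 * 24 h)
Step 3: WVTR = 76.5 / 0.2376 = 322.0 g/m^2/h

322.0 g/m^2/h
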